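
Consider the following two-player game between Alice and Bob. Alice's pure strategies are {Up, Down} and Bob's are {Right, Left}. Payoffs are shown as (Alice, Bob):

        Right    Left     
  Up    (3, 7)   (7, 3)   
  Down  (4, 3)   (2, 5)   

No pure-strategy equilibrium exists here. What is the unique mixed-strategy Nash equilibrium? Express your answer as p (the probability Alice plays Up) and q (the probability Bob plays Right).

Bob's indifference between Right and Left determines Alice's mixing probability p:
  Bob's payoff from Right: p·7 + (1−p)·3 = 4p + 3
  Bob's payoff from Left: p·3 + (1−p)·5 = -2p + 5
  4p + 3 = -2p + 5  ⇒  6p = 2  ⇒  p = 1/3.
Set Alice's expected payoff from Up equal to that from Down:
  Alice's expected payoff from Up: q·3 + (1−q)·7 = -4q + 7
  Alice's expected payoff from Down: q·4 + (1−q)·2 = 2q + 2
  -4q + 7 = 2q + 2  ⇒  -6q = -5  ⇒  q = 5/6.

p = 1/3, q = 5/6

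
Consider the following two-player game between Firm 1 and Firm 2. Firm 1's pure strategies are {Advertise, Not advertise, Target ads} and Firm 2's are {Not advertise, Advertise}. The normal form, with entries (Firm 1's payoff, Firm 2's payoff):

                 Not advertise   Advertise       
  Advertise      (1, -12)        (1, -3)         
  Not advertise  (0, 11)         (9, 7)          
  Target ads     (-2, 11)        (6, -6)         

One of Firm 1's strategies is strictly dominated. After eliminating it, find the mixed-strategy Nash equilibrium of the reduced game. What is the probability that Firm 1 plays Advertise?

Firm 1's strategy Target ads is strictly dominated by Not advertise: 0 > -2 and 9 > 6. Eliminate Target ads.
For Firm 2 to be willing to mix, Firm 2 must be indifferent between Not advertise and Advertise, which pins down Firm 1's mix.
  Firm 2's payoff from Not advertise: p·(-12) + (1−p)·11 = -23p + 11
  Firm 2's payoff from Advertise: p·(-3) + (1−p)·7 = -10p + 7
  -23p + 11 = -10p + 7  ⇒  -13p = -4  ⇒  p = 4/13.

p = 4/13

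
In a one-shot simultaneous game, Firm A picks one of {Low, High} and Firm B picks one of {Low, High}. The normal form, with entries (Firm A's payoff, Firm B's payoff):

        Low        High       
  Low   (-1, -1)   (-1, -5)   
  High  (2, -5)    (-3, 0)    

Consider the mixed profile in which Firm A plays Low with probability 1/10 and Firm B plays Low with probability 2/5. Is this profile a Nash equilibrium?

No

Given Firm A's mix p = 1/10, Firm B's payoff from Low is -23/5 but from High is -1/2. Firm B strictly prefers High, so Firm B would not mix.
So the proposed profile is not a Nash equilibrium.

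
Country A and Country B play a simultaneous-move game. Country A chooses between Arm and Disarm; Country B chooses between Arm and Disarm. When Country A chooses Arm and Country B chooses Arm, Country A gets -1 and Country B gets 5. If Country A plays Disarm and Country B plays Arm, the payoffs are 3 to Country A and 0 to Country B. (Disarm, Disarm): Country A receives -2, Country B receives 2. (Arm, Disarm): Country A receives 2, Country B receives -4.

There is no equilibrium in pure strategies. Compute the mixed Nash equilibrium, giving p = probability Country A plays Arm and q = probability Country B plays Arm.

For Country B to be willing to mix, Country B must be indifferent between Arm and Disarm, which pins down Country A's mix.
  Country B's payoff from Arm: p·5 + (1−p)·0 = 5p
  Country B's payoff from Disarm: p·(-4) + (1−p)·2 = -6p + 2
  5p = -6p + 2  ⇒  11p = 2  ⇒  p = 2/11.
Set Country A's expected payoff from Arm equal to that from Disarm:
  Country A's expected payoff from Arm: q·(-1) + (1−q)·2 = -3q + 2
  Country A's expected payoff from Disarm: q·3 + (1−q)·(-2) = 5q - 2
  -3q + 2 = 5q - 2  ⇒  -8q = -4  ⇒  q = 1/2.

p = 2/11, q = 1/2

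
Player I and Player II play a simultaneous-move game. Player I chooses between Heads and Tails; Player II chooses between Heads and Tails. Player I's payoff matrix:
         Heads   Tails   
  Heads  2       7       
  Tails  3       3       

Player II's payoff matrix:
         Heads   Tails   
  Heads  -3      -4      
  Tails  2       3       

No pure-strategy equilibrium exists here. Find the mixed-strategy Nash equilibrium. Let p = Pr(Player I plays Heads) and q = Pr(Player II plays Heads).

For Player II to be willing to mix, Player II must be indifferent between Heads and Tails, which pins down Player I's mix.
  Player II's payoff to Heads: p·(-3) + (1−p)·2 = -5p + 2
  Player II's payoff to Tails: p·(-4) + (1−p)·3 = -7p + 3
  -5p + 2 = -7p + 3  ⇒  2p = 1  ⇒  p = 1/2.
Set Player I's expected payoff from Heads equal to that from Tails:
  Player I's payoff from Heads: q·2 + (1−q)·7 = -5q + 7
  Player I's payoff from Tails: q·3 + (1−q)·3 = 3
  -5q + 7 = 3  ⇒  -5q = -4  ⇒  q = 4/5.

p = 1/2, q = 4/5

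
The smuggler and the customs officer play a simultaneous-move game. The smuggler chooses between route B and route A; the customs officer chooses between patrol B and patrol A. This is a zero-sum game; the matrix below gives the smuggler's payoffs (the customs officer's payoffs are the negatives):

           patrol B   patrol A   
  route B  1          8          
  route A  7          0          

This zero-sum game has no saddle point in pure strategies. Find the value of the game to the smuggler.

v = 4

The smuggler's indifference between route B and route A determines the customs officer's mixing probability q:
  the smuggler's payoff from route B: q·1 + (1−q)·8 = -7q + 8
  the smuggler's payoff from route A: q·7 + (1−q)·0 = 7q
  -7q + 8 = 7q  ⇒  -14q = -8  ⇒  q = 4/7.
The value is the smuggler's expected payoff against this mix (using route B): (4/7)·1 + (3/7)·8 = 4.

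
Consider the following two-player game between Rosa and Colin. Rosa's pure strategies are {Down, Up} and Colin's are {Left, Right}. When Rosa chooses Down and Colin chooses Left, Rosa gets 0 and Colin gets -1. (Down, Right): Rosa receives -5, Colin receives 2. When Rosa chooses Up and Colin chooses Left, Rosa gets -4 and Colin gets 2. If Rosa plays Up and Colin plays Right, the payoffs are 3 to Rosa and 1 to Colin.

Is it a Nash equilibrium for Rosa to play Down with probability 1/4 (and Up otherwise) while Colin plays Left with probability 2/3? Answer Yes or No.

Yes

Check Colin's indifference given Rosa's mix p = 1/4:
  payoff from Left = 5/4; payoff from Right = 5/4 — equal.
Check Rosa's indifference given Colin's mix q = 2/3:
  payoff from Down = -5/3; payoff from Up = -5/3 — equal.
Both players are indifferent, so neither can profitably deviate.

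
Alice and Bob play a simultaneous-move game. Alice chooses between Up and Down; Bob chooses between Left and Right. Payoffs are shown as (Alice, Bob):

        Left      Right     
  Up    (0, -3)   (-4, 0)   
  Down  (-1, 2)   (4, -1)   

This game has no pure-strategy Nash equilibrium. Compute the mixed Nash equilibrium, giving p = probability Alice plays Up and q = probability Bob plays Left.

p = 1/2, q = 8/9

Bob's indifference between Left and Right determines Alice's mixing probability p:
  Bob's payoff to Left: p·(-3) + (1−p)·2 = -5p + 2
  Bob's payoff to Right: p·0 + (1−p)·(-1) = p - 1
  -5p + 2 = p - 1  ⇒  -6p = -3  ⇒  p = 1/2.
Set Alice's expected payoff from Up equal to that from Down:
  Alice's payoff from Up: q·0 + (1−q)·(-4) = 4q - 4
  Alice's payoff from Down: q·(-1) + (1−q)·4 = -5q + 4
  4q - 4 = -5q + 4  ⇒  9q = 8  ⇒  q = 8/9.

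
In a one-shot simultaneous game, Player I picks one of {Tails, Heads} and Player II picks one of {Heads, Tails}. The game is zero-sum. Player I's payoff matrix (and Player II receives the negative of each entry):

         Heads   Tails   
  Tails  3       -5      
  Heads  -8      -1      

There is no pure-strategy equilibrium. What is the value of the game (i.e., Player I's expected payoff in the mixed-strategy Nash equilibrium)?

Player II's mix must leave Player I indifferent between Tails and Heads.
  Player I's expected payoff from Tails: q·3 + (1−q)·(-5) = 8q - 5
  Player I's expected payoff from Heads: q·(-8) + (1−q)·(-1) = -7q - 1
  8q - 5 = -7q - 1  ⇒  15q = 4  ⇒  q = 4/15.
The value is Player I's expected payoff against this mix (using Tails): (4/15)·3 + (11/15)·(-5) = -43/15.

v = -43/15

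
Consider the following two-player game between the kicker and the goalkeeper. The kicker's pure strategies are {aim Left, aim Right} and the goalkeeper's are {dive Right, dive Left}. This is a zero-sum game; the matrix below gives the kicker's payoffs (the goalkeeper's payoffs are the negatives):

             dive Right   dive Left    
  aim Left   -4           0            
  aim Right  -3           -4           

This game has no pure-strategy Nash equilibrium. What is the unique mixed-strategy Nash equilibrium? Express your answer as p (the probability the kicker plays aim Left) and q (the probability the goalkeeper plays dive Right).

p = 1/5, q = 4/5

For the goalkeeper to be willing to mix, the goalkeeper must be indifferent between dive Right and dive Left, which pins down the kicker's mix.
  the goalkeeper's payoff to dive Right: p·4 + (1−p)·3 = p + 3
  the goalkeeper's payoff to dive Left: p·0 + (1−p)·4 = -4p + 4
  p + 3 = -4p + 4  ⇒  5p = 1  ⇒  p = 1/5.
In a mixed equilibrium the kicker is indifferent between aim Left and aim Right; this condition fixes q.
  the kicker's payoff from aim Left: q·(-4) + (1−q)·0 = -4q
  the kicker's payoff from aim Right: q·(-3) + (1−q)·(-4) = q - 4
  -4q = q - 4  ⇒  -5q = -4  ⇒  q = 4/5.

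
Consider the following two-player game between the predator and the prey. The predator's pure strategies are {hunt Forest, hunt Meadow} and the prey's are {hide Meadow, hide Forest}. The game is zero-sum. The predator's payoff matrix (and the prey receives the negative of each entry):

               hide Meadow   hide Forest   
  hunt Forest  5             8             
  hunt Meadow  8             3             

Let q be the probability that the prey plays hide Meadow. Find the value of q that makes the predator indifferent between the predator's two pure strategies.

The predator's indifference between hunt Forest and hunt Meadow determines the prey's mixing probability q:
  the predator's expected payoff from hunt Forest: q·5 + (1−q)·8 = -3q + 8
  the predator's expected payoff from hunt Meadow: q·8 + (1−q)·3 = 5q + 3
  -3q + 8 = 5q + 3  ⇒  -8q = -5  ⇒  q = 5/8.

q = 5/8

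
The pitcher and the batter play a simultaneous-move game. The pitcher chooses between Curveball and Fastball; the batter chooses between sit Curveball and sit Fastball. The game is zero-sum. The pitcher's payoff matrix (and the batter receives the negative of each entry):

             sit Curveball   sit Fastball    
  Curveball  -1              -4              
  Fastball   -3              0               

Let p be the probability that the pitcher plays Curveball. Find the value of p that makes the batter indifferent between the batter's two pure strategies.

p = 1/2

In a mixed equilibrium the batter is indifferent between sit Curveball and sit Fastball; this condition fixes p.
  the batter's expected payoff from sit Curveball: p·1 + (1−p)·3 = -2p + 3
  the batter's expected payoff from sit Fastball: p·4 + (1−p)·0 = 4p
  -2p + 3 = 4p  ⇒  -6p = -3  ⇒  p = 1/2.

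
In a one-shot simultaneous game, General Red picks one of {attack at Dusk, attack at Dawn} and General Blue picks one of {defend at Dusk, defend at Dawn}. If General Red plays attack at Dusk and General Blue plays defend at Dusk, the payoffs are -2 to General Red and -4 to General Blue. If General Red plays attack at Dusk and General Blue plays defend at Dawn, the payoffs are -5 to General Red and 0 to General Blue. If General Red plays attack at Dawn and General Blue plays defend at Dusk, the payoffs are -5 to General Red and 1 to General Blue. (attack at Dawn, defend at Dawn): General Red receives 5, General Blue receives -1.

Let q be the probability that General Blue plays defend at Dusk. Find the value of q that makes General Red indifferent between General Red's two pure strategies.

q = 10/13

In a mixed equilibrium General Red is indifferent between attack at Dusk and attack at Dawn; this condition fixes q.
  General Red's expected payoff from attack at Dusk: q·(-2) + (1−q)·(-5) = 3q - 5
  General Red's expected payoff from attack at Dawn: q·(-5) + (1−q)·5 = -10q + 5
  3q - 5 = -10q + 5  ⇒  13q = 10  ⇒  q = 10/13.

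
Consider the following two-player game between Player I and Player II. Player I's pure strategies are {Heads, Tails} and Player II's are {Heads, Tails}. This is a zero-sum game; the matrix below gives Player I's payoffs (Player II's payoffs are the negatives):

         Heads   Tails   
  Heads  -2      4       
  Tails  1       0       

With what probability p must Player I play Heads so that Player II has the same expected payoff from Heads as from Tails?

p = 1/7

Player II's indifference between Heads and Tails determines Player I's mixing probability p:
  Player II's expected payoff from Heads: p·2 + (1−p)·(-1) = 3p - 1
  Player II's expected payoff from Tails: p·(-4) + (1−p)·0 = -4p
  3p - 1 = -4p  ⇒  7p = 1  ⇒  p = 1/7.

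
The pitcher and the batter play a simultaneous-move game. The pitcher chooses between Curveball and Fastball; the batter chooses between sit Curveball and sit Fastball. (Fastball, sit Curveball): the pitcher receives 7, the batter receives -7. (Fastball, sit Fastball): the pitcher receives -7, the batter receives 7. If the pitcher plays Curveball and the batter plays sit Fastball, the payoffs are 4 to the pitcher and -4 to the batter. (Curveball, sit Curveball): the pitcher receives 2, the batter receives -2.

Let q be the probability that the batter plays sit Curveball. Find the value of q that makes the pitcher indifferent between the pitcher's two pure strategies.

In a mixed equilibrium the pitcher is indifferent between Curveball and Fastball; this condition fixes q.
  the pitcher's payoff from Curveball: q·2 + (1−q)·4 = -2q + 4
  the pitcher's payoff from Fastball: q·7 + (1−q)·(-7) = 14q - 7
  -2q + 4 = 14q - 7  ⇒  -16q = -11  ⇒  q = 11/16.

q = 11/16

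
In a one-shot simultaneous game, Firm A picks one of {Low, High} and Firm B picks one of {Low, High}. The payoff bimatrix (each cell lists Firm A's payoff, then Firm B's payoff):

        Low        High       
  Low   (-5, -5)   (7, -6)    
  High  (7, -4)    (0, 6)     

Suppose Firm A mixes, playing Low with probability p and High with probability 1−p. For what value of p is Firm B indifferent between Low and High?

p = 10/11

Set Firm B's expected payoff from Low equal to that from High:
  Firm B's payoff to Low: p·(-5) + (1−p)·(-4) = -p - 4
  Firm B's payoff to High: p·(-6) + (1−p)·6 = -12p + 6
  -p - 4 = -12p + 6  ⇒  11p = 10  ⇒  p = 10/11.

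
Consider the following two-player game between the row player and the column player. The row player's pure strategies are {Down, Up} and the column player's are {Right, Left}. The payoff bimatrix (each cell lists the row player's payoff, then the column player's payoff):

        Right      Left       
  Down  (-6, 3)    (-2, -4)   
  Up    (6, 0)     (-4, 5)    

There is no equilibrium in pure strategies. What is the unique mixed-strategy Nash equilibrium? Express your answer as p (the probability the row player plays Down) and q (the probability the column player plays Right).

For the column player to be willing to mix, the column player must be indifferent between Right and Left, which pins down the row player's mix.
  the column player's expected payoff from Right: p·3 + (1−p)·0 = 3p
  the column player's expected payoff from Left: p·(-4) + (1−p)·5 = -9p + 5
  3p = -9p + 5  ⇒  12p = 5  ⇒  p = 5/12.
Set the row player's expected payoff from Down equal to that from Up:
  the row player's payoff to Down: q·(-6) + (1−q)·(-2) = -4q - 2
  the row player's payoff to Up: q·6 + (1−q)·(-4) = 10q - 4
  -4q - 2 = 10q - 4  ⇒  -14q = -2  ⇒  q = 1/7.

p = 5/12, q = 1/7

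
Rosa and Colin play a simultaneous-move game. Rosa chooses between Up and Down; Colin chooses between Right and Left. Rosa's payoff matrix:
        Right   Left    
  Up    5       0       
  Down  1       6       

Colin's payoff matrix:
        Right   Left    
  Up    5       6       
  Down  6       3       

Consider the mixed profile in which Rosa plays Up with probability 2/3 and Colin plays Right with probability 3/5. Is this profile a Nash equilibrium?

Given Rosa's mix p = 2/3, Colin's payoff from Right is 16/3 but from Left is 5. Colin strictly prefers Right, so Colin would not mix.
So the proposed profile is not a Nash equilibrium.

No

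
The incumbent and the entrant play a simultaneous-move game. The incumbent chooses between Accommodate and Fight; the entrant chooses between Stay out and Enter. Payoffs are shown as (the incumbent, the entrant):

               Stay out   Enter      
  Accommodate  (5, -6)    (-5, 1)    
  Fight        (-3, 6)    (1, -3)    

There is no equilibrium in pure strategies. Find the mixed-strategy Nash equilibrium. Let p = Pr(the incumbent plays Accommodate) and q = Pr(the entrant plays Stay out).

p = 9/16, q = 3/7

For the entrant to be willing to mix, the entrant must be indifferent between Stay out and Enter, which pins down the incumbent's mix.
  the entrant's payoff to Stay out: p·(-6) + (1−p)·6 = -12p + 6
  the entrant's payoff to Enter: p·1 + (1−p)·(-3) = 4p - 3
  -12p + 6 = 4p - 3  ⇒  -16p = -9  ⇒  p = 9/16.
The entrant's mix must leave the incumbent indifferent between Accommodate and Fight.
  the incumbent's payoff to Accommodate: q·5 + (1−q)·(-5) = 10q - 5
  the incumbent's payoff to Fight: q·(-3) + (1−q)·1 = -4q + 1
  10q - 5 = -4q + 1  ⇒  14q = 6  ⇒  q = 3/7.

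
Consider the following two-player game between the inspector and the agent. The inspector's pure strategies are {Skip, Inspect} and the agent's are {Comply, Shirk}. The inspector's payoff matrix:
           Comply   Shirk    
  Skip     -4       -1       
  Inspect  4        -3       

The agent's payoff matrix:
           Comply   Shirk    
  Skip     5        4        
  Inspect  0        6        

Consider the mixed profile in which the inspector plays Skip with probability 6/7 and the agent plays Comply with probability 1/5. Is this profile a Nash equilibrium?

Yes

Check the agent's indifference given the inspector's mix p = 6/7:
  payoff from Comply = 30/7; payoff from Shirk = 30/7 — equal.
Check the inspector's indifference given the agent's mix q = 1/5:
  payoff from Skip = -8/5; payoff from Inspect = -8/5 — equal.
Both players are indifferent, so neither can profitably deviate.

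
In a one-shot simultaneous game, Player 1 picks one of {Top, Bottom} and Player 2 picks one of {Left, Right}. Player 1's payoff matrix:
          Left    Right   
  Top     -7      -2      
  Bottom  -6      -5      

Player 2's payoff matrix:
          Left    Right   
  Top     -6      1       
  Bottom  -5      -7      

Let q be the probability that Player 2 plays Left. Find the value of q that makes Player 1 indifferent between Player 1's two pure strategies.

Player 2's mix must leave Player 1 indifferent between Top and Bottom.
  Player 1's payoff to Top: q·(-7) + (1−q)·(-2) = -5q - 2
  Player 1's payoff to Bottom: q·(-6) + (1−q)·(-5) = -q - 5
  -5q - 2 = -q - 5  ⇒  -4q = -3  ⇒  q = 3/4.

q = 3/4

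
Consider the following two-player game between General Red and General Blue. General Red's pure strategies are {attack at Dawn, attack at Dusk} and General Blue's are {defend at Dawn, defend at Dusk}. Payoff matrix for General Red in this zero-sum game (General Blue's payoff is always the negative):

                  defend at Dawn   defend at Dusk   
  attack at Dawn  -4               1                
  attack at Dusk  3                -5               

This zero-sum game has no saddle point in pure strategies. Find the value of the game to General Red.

In a mixed equilibrium General Red is indifferent between attack at Dawn and attack at Dusk; this condition fixes q.
  General Red's payoff to attack at Dawn: q·(-4) + (1−q)·1 = -5q + 1
  General Red's payoff to attack at Dusk: q·3 + (1−q)·(-5) = 8q - 5
  -5q + 1 = 8q - 5  ⇒  -13q = -6  ⇒  q = 6/13.
The value is General Red's expected payoff against this mix (using attack at Dawn): (6/13)·(-4) + (7/13)·1 = -17/13.

v = -17/13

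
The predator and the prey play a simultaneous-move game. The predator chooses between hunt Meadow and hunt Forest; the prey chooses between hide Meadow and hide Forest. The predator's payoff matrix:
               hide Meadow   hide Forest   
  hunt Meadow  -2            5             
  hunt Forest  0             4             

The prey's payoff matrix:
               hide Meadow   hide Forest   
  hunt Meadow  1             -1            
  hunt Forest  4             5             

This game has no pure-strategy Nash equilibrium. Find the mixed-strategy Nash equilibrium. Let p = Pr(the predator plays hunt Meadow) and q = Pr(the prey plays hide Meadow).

The prey's indifference between hide Meadow and hide Forest determines the predator's mixing probability p:
  the prey's payoff to hide Meadow: p·1 + (1−p)·4 = -3p + 4
  the prey's payoff to hide Forest: p·(-1) + (1−p)·5 = -6p + 5
  -3p + 4 = -6p + 5  ⇒  3p = 1  ⇒  p = 1/3.
For the predator to be willing to mix, the predator must be indifferent between hunt Meadow and hunt Forest, which pins down the prey's mix.
  the predator's payoff to hunt Meadow: q·(-2) + (1−q)·5 = -7q + 5
  the predator's payoff to hunt Forest: q·0 + (1−q)·4 = -4q + 4
  -7q + 5 = -4q + 4  ⇒  -3q = -1  ⇒  q = 1/3.

p = 1/3, q = 1/3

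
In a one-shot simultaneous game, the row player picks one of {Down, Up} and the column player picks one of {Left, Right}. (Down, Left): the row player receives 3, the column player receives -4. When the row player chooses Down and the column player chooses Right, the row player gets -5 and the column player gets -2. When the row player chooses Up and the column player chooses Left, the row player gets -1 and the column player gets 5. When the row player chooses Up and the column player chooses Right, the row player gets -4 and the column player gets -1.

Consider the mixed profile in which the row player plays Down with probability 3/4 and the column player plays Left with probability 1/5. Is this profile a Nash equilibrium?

Yes

Check the column player's indifference given the row player's mix p = 3/4:
  payoff from Left = -7/4; payoff from Right = -7/4 — equal.
Check the row player's indifference given the column player's mix q = 1/5:
  payoff from Down = -17/5; payoff from Up = -17/5 — equal.
Both players are indifferent, so neither can profitably deviate.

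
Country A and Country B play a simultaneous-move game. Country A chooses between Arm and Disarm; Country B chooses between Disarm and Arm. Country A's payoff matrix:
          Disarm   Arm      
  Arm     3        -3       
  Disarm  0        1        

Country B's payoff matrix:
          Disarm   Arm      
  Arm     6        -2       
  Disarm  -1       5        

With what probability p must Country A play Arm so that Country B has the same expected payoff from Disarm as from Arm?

In a mixed equilibrium Country B is indifferent between Disarm and Arm; this condition fixes p.
  Country B's expected payoff from Disarm: p·6 + (1−p)·(-1) = 7p - 1
  Country B's expected payoff from Arm: p·(-2) + (1−p)·5 = -7p + 5
  7p - 1 = -7p + 5  ⇒  14p = 6  ⇒  p = 3/7.

p = 3/7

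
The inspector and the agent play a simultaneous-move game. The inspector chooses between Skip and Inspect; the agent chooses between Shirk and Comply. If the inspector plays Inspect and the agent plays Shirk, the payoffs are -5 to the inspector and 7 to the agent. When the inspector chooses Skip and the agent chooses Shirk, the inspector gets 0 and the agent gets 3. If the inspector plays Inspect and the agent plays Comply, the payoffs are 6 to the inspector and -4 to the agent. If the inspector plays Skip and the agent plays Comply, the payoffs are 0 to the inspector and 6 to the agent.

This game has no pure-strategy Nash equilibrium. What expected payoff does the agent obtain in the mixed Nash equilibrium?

For the agent to be willing to mix, the agent must be indifferent between Shirk and Comply, which pins down the inspector's mix.
  the agent's payoff to Shirk: p·3 + (1−p)·7 = -4p + 7
  the agent's payoff to Comply: p·6 + (1−p)·(-4) = 10p - 4
  -4p + 7 = 10p - 4  ⇒  -14p = -11  ⇒  p = 11/14.
At equilibrium the agent is indifferent across columns, so the agent's payoff equals the payoff from Shirk: (11/14)·3 + (3/14)·7 = 27/7.

27/7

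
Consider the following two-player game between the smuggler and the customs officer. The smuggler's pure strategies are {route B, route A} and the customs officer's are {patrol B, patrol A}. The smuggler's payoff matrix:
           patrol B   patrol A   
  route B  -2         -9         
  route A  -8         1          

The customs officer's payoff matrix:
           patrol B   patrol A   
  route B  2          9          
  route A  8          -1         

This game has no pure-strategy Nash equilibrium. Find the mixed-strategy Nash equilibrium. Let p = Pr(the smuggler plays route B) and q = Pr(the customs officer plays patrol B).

The smuggler's mix must leave the customs officer indifferent between patrol B and patrol A.
  the customs officer's payoff to patrol B: p·2 + (1−p)·8 = -6p + 8
  the customs officer's payoff to patrol A: p·9 + (1−p)·(-1) = 10p - 1
  -6p + 8 = 10p - 1  ⇒  -16p = -9  ⇒  p = 9/16.
The smuggler's indifference between route B and route A determines the customs officer's mixing probability q:
  the smuggler's payoff to route B: q·(-2) + (1−q)·(-9) = 7q - 9
  the smuggler's payoff to route A: q·(-8) + (1−q)·1 = -9q + 1
  7q - 9 = -9q + 1  ⇒  16q = 10  ⇒  q = 5/8.

p = 9/16, q = 5/8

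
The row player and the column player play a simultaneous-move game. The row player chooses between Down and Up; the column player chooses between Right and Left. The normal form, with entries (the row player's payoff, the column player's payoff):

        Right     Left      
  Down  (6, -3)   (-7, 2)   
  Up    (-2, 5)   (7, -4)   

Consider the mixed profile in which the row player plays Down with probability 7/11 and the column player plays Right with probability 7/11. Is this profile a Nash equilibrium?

No

Given the row player's mix p = 7/11, the column player's payoff from Right is -1/11 but from Left is -2/11. The column player strictly prefers Right, so the column player would not mix.
So the proposed profile is not a Nash equilibrium.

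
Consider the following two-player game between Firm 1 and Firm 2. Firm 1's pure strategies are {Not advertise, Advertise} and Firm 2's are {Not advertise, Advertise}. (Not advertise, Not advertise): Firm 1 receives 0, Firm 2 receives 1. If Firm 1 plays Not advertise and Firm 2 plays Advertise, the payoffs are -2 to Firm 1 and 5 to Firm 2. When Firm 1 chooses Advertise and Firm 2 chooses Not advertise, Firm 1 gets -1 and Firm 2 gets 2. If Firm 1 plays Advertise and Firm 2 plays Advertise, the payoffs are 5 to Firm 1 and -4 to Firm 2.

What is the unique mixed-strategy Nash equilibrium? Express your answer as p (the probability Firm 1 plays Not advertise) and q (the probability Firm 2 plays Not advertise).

p = 3/5, q = 7/8

In a mixed equilibrium Firm 2 is indifferent between Not advertise and Advertise; this condition fixes p.
  Firm 2's payoff to Not advertise: p·1 + (1−p)·2 = -p + 2
  Firm 2's payoff to Advertise: p·5 + (1−p)·(-4) = 9p - 4
  -p + 2 = 9p - 4  ⇒  -10p = -6  ⇒  p = 3/5.
For Firm 1 to be willing to mix, Firm 1 must be indifferent between Not advertise and Advertise, which pins down Firm 2's mix.
  Firm 1's payoff to Not advertise: q·0 + (1−q)·(-2) = 2q - 2
  Firm 1's payoff to Advertise: q·(-1) + (1−q)·5 = -6q + 5
  2q - 2 = -6q + 5  ⇒  8q = 7  ⇒  q = 7/8.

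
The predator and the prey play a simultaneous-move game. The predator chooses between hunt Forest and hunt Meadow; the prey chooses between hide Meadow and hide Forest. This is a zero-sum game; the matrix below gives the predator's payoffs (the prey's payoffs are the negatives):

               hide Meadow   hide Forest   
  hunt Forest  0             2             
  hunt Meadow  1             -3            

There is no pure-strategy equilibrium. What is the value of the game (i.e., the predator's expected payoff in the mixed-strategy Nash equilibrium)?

v = 1/3

Set the predator's expected payoff from hunt Forest equal to that from hunt Meadow:
  the predator's payoff to hunt Forest: q·0 + (1−q)·2 = -2q + 2
  the predator's payoff to hunt Meadow: q·1 + (1−q)·(-3) = 4q - 3
  -2q + 2 = 4q - 3  ⇒  -6q = -5  ⇒  q = 5/6.
The value is the predator's expected payoff against this mix (using hunt Forest): (5/6)·0 + (1/6)·2 = 1/3.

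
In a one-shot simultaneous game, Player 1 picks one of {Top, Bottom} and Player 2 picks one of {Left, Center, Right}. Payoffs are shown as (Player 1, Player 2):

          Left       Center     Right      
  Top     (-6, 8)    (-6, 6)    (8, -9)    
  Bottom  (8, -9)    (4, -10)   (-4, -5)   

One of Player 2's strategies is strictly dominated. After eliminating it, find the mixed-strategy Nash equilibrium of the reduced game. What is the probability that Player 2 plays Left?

q = 6/13

Player 2's strategy Center is strictly dominated by Left: 8 > 6 and -9 > -10. Eliminate Center.
Player 1's indifference between Top and Bottom determines Player 2's mixing probability q:
  Player 1's payoff from Top: q·(-6) + (1−q)·8 = -14q + 8
  Player 1's payoff from Bottom: q·8 + (1−q)·(-4) = 12q - 4
  -14q + 8 = 12q - 4  ⇒  -26q = -12  ⇒  q = 6/13.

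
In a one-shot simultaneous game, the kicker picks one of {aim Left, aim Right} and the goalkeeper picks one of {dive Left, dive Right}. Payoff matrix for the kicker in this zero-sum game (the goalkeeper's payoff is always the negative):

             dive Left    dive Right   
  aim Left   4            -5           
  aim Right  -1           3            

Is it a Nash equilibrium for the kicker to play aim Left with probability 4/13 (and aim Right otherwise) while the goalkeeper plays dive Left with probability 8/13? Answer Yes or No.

Yes

Check the goalkeeper's indifference given the kicker's mix p = 4/13:
  payoff from dive Left = -7/13; payoff from dive Right = -7/13 — equal.
Check the kicker's indifference given the goalkeeper's mix q = 8/13:
  payoff from aim Left = 7/13; payoff from aim Right = 7/13 — equal.
Both players are indifferent, so neither can profitably deviate.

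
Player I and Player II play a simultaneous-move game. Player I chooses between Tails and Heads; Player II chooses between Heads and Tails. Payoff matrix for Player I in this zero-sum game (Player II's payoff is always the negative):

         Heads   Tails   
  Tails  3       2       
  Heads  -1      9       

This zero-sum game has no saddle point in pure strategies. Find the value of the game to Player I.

v = 29/11

For Player I to be willing to mix, Player I must be indifferent between Tails and Heads, which pins down Player II's mix.
  Player I's payoff to Tails: q·3 + (1−q)·2 = q + 2
  Player I's payoff to Heads: q·(-1) + (1−q)·9 = -10q + 9
  q + 2 = -10q + 9  ⇒  11q = 7  ⇒  q = 7/11.
The value is Player I's expected payoff against this mix (using Tails): (7/11)·3 + (4/11)·2 = 29/11.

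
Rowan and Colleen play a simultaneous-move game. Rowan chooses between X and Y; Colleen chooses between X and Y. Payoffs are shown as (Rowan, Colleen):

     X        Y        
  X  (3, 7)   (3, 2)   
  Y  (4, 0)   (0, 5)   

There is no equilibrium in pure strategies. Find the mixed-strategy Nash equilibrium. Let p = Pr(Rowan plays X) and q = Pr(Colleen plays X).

p = 1/2, q = 3/4

Colleen's indifference between X and Y determines Rowan's mixing probability p:
  Colleen's payoff from X: p·7 + (1−p)·0 = 7p
  Colleen's payoff from Y: p·2 + (1−p)·5 = -3p + 5
  7p = -3p + 5  ⇒  10p = 5  ⇒  p = 1/2.
Set Rowan's expected payoff from X equal to that from Y:
  Rowan's expected payoff from X: q·3 + (1−q)·3 = 3
  Rowan's expected payoff from Y: q·4 + (1−q)·0 = 4q
  3 = 4q  ⇒  -4q = -3  ⇒  q = 3/4.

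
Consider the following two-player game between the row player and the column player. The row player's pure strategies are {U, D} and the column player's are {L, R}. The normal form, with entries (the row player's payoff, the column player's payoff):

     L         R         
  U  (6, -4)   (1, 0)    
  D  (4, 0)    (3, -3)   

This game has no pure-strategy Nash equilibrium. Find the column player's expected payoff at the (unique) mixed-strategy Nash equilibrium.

-12/7

Set the column player's expected payoff from L equal to that from R:
  the column player's expected payoff from L: p·(-4) + (1−p)·0 = -4p
  the column player's expected payoff from R: p·0 + (1−p)·(-3) = 3p - 3
  -4p = 3p - 3  ⇒  -7p = -3  ⇒  p = 3/7.
At equilibrium the column player is indifferent across columns, so the column player's payoff equals the payoff from L: (3/7)·(-4) + (4/7)·0 = -12/7.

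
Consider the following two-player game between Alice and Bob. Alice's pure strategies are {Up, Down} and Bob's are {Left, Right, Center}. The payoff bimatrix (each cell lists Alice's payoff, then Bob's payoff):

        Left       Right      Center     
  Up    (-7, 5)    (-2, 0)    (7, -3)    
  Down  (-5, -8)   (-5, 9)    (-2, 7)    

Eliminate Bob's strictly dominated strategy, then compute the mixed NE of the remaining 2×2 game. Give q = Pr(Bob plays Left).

q = 3/5

Bob's strategy Center is strictly dominated by Right: 0 > -3 and 9 > 7. Eliminate Center.
For Alice to be willing to mix, Alice must be indifferent between Up and Down, which pins down Bob's mix.
  Alice's payoff from Up: q·(-7) + (1−q)·(-2) = -5q - 2
  Alice's payoff from Down: q·(-5) + (1−q)·(-5) = -5
  -5q - 2 = -5  ⇒  -5q = -3  ⇒  q = 3/5.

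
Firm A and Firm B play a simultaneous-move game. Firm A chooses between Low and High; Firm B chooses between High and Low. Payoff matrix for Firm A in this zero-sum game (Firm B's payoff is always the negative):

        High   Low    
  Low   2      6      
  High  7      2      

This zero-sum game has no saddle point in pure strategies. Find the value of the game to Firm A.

Firm A's indifference between Low and High determines Firm B's mixing probability q:
  Firm A's payoff from Low: q·2 + (1−q)·6 = -4q + 6
  Firm A's payoff from High: q·7 + (1−q)·2 = 5q + 2
  -4q + 6 = 5q + 2  ⇒  -9q = -4  ⇒  q = 4/9.
The value is Firm A's expected payoff against this mix (using Low): (4/9)·2 + (5/9)·6 = 38/9.

v = 38/9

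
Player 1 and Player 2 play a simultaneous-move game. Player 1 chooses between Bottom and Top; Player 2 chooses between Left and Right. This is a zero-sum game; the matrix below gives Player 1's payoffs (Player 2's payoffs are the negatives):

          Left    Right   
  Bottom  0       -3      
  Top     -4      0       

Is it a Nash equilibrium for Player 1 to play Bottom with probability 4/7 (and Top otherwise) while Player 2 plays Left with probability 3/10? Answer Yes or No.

Given Player 2's mix q = 3/10, Player 1's payoff from Bottom is -21/10 but from Top is -6/5. Player 1 strictly prefers Top, so Player 1 would not mix.
So the proposed profile is not a Nash equilibrium.

No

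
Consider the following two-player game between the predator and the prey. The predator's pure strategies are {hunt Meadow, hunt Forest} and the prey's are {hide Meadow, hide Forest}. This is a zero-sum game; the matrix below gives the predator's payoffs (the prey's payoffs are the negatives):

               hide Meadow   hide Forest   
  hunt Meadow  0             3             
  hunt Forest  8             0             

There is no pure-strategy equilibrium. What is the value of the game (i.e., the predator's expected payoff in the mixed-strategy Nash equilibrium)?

v = 24/11

Set the predator's expected payoff from hunt Meadow equal to that from hunt Forest:
  the predator's expected payoff from hunt Meadow: q·0 + (1−q)·3 = -3q + 3
  the predator's expected payoff from hunt Forest: q·8 + (1−q)·0 = 8q
  -3q + 3 = 8q  ⇒  -11q = -3  ⇒  q = 3/11.
The value is the predator's expected payoff against this mix (using hunt Meadow): (3/11)·0 + (8/11)·3 = 24/11.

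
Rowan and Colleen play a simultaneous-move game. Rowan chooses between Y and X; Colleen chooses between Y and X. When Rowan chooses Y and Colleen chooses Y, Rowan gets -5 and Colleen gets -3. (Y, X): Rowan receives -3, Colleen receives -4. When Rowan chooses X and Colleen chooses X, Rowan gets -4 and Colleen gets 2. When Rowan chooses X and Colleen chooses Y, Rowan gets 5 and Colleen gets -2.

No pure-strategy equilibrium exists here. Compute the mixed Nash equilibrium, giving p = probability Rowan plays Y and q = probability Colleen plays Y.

Colleen's indifference between Y and X determines Rowan's mixing probability p:
  Colleen's payoff to Y: p·(-3) + (1−p)·(-2) = -p - 2
  Colleen's payoff to X: p·(-4) + (1−p)·2 = -6p + 2
  -p - 2 = -6p + 2  ⇒  5p = 4  ⇒  p = 4/5.
In a mixed equilibrium Rowan is indifferent between Y and X; this condition fixes q.
  Rowan's payoff to Y: q·(-5) + (1−q)·(-3) = -2q - 3
  Rowan's payoff to X: q·5 + (1−q)·(-4) = 9q - 4
  -2q - 3 = 9q - 4  ⇒  -11q = -1  ⇒  q = 1/11.

p = 4/5, q = 1/11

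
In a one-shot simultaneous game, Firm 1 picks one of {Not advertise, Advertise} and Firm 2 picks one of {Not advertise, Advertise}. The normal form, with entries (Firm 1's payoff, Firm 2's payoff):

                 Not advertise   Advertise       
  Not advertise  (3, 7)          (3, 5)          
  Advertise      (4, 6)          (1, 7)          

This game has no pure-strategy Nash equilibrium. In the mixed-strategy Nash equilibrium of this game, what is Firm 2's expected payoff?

19/3

For Firm 2 to be willing to mix, Firm 2 must be indifferent between Not advertise and Advertise, which pins down Firm 1's mix.
  Firm 2's expected payoff from Not advertise: p·7 + (1−p)·6 = p + 6
  Firm 2's expected payoff from Advertise: p·5 + (1−p)·7 = -2p + 7
  p + 6 = -2p + 7  ⇒  3p = 1  ⇒  p = 1/3.
At equilibrium Firm 2 is indifferent across columns, so Firm 2's payoff equals the payoff from Not advertise: (1/3)·7 + (2/3)·6 = 19/3.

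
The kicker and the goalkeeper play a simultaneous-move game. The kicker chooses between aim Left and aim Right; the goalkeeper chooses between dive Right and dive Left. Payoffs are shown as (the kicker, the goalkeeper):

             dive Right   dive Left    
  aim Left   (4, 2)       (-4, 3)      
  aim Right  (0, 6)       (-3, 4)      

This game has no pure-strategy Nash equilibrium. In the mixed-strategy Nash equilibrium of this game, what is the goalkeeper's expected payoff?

The kicker's mix must leave the goalkeeper indifferent between dive Right and dive Left.
  the goalkeeper's payoff from dive Right: p·2 + (1−p)·6 = -4p + 6
  the goalkeeper's payoff from dive Left: p·3 + (1−p)·4 = -p + 4
  -4p + 6 = -p + 4  ⇒  -3p = -2  ⇒  p = 2/3.
At equilibrium the goalkeeper is indifferent across columns, so the goalkeeper's payoff equals the payoff from dive Right: (2/3)·2 + (1/3)·6 = 10/3.

10/3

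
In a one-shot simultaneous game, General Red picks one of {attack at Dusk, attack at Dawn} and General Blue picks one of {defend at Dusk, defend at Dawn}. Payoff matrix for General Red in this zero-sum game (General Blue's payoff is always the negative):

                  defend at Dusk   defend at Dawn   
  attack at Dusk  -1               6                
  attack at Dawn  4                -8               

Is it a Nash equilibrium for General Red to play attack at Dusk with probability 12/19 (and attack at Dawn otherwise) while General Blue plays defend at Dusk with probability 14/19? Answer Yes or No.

Yes

Check General Blue's indifference given General Red's mix p = 12/19:
  payoff from defend at Dusk = -16/19; payoff from defend at Dawn = -16/19 — equal.
Check General Red's indifference given General Blue's mix q = 14/19:
  payoff from attack at Dusk = 16/19; payoff from attack at Dawn = 16/19 — equal.
Both players are indifferent, so neither can profitably deviate.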